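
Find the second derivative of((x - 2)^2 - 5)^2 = 12*x^2 - 48*x + 28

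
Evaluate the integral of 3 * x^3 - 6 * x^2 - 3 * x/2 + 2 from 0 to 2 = -3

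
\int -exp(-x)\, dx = exp(-x) + C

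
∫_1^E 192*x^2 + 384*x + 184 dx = -504 - 8*E + (4 + 4*E)^3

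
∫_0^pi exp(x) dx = -1 + exp(pi)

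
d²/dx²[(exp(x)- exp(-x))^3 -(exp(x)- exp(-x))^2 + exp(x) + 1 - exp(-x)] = (9*exp(6*x) - 4*exp(5*x) - 2*exp(4*x) + 2*exp(2*x) - 4*exp(x) - 9)*exp(-3*x)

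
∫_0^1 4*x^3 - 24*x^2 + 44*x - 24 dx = -9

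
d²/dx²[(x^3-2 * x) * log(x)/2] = (6*x^2*log(x) + 5*x^2 - 2)/(2*x)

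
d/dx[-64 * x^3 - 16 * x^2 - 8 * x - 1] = -192*x^2 - 32*x - 8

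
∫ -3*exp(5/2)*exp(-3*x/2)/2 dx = exp(5/2 - 3*x/2) + C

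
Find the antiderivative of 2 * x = x^2 + C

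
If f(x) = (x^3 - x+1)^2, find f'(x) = 6*x^5 - 8*x^3 + 6*x^2 + 2*x - 2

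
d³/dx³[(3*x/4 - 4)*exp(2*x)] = 6*x*exp(2*x) - 23*exp(2*x)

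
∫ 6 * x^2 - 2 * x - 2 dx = 2*x^3 - x^2 - 2*x + C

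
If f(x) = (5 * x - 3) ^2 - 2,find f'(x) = 50*x - 30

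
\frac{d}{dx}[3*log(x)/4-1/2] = 3/(4*x)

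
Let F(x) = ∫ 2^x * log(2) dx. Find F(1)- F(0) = 1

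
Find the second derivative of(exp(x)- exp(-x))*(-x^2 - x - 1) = (-x^2*exp(2*x) + x^2 - 5*x*exp(2*x) - 3*x - 5*exp(2*x) + 1)*exp(-x)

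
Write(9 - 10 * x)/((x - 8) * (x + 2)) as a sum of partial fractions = -29/(10*(x + 2)) - 71/(10*(x - 8))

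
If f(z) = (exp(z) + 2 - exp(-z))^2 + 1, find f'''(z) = (8*exp(4*z) + 4*exp(3*z) + 4*exp(z) - 8)*exp(-2*z)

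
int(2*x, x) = x^2 + C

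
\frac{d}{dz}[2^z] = 2^z*log(2)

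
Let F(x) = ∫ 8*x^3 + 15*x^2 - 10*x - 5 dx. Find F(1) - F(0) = -3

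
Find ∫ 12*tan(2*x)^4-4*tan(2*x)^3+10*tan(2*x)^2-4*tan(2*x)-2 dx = (2*tan(2*x)^2 - tan(2*x) - 1)*tan(2*x) + C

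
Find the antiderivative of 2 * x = x^2 + C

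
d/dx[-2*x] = -2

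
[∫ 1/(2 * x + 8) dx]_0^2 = -log(2) + log(6)/2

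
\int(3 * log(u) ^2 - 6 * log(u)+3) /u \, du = (log(u) - 1)^3 + C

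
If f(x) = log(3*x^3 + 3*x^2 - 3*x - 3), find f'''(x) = (6*x^3 - 6*x^2 + 18*x - 2)/(x^6 - 3*x^4 + 3*x^2 - 1)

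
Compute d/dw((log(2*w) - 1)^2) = (2*log(w) - 2 + 2*log(2))/w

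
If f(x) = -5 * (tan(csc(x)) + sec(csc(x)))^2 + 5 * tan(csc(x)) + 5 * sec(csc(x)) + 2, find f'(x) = 5*(2*sin(1/sin(x))^2/cos(1/sin(x)) - sin(1/sin(x)) + 4*sin(1/sin(x))/cos(1/sin(x)) - 1 + 2/cos(1/sin(x)))*cos(x)/(sin(x)^2*cos(1/sin(x))^2)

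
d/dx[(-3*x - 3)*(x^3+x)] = -12*x^3 - 9*x^2 - 6*x - 3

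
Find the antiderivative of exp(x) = exp(x) + C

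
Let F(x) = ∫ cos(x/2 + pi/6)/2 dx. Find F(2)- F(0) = -1/2 + sin(pi/6 + 1)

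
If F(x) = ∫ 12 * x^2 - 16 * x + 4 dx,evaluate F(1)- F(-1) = 16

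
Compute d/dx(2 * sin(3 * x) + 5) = 6*cos(3*x)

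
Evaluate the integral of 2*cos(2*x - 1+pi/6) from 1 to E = -sin(pi/6 + 1) + sin(-1 + pi/6 + 2*E)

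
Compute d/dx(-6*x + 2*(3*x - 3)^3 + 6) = 162*x^2 - 324*x + 156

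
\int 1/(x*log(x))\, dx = log(log(x)) + C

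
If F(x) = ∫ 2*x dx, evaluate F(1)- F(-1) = 0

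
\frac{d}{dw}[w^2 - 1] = 2*w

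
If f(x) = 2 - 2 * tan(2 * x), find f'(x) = -4/cos(2*x)^2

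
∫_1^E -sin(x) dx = cos(E) - cos(1)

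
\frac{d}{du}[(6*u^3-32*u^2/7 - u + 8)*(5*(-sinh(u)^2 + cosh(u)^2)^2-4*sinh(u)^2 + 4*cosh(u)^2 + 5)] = 252*u^2 - 128*u - 14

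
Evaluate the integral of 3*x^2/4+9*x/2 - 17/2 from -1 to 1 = -33/2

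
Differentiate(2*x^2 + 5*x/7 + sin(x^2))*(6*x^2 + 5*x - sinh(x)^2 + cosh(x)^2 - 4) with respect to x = 12*x^3*cos(x^2) + 48*x^3 + 10*x^2*cos(x^2) + 300*x^2/7 + 12*x*sin(x^2) - 6*x*cos(x^2) - 34*x/7 + 5*sin(x^2) - 15/7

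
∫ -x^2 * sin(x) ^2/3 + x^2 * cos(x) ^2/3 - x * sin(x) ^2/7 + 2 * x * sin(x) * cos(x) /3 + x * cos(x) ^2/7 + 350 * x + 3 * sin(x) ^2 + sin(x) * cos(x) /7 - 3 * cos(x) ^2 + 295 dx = 15*x + 7*(5*x + 4)^2 + (x^2/6 + x/14 - 3/2)*sin(2*x) + C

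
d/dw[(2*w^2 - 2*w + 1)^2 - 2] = 16*w^3 - 24*w^2 + 16*w - 4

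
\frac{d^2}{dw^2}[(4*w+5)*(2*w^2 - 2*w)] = 48*w + 4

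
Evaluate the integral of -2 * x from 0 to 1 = -1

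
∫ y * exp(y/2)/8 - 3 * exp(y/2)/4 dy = (y - 8)*exp(y/2)/4 + C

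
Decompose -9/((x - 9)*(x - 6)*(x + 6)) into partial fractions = -1/(20*(x + 6)) + 1/(4*(x - 6)) - 1/(5*(x - 9))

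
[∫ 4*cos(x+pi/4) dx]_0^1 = -2*sqrt(2) + 4*sin(pi/4 + 1)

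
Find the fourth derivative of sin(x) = sin(x)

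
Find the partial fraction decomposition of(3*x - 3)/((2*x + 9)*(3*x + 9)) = 11/(3*(2*x + 9)) - 4/(3*(x + 3))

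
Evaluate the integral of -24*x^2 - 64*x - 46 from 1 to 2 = -198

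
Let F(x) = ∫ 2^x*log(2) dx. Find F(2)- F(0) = 3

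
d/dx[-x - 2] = -1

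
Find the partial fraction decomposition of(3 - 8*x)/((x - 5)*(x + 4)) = -35/(9*(x + 4)) - 37/(9*(x - 5))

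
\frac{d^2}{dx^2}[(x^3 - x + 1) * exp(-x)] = (x^3 - 6*x^2 + 5*x + 3)*exp(-x)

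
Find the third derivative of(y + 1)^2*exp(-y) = (-y^2 + 4*y - 1)*exp(-y)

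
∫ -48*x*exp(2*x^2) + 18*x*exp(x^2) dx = (9 - 12*exp(x^2))*exp(x^2) + C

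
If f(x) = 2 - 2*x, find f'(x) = -2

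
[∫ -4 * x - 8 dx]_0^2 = -24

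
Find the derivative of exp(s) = exp(s)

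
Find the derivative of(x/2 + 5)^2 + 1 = x/2 + 5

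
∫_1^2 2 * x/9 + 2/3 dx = 1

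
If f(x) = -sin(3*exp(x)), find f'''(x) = 3*(9*exp(2*x)*cos(3*exp(x)) + 9*exp(x)*sin(3*exp(x)) - cos(3*exp(x)))*exp(x)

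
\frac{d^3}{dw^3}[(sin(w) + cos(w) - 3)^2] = -8*cos(2*w) + 6*sqrt(2)*cos(w + pi/4)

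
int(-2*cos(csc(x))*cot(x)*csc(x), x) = 2*sin(csc(x)) + C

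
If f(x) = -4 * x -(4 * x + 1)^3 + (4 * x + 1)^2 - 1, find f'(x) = -192*x^2 - 64*x - 8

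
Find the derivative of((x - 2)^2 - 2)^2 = 4*x^3 - 24*x^2 + 40*x - 16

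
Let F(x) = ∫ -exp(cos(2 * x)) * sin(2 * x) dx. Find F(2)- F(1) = -exp(cos(2))/2 + exp(cos(4))/2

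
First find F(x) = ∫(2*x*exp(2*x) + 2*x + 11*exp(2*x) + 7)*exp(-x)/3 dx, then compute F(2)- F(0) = -13*exp(-2)/3 + 13*exp(2)/3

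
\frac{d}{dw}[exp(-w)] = -exp(-w)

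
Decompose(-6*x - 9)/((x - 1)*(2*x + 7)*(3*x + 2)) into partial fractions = 9/(17*(3*x + 2)) + 16/(51*(2*x + 7)) - 1/(3*(x - 1))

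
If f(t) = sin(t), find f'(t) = cos(t)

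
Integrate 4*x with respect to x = 2*x^2 + C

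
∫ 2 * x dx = x^2 + C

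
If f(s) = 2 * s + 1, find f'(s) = 2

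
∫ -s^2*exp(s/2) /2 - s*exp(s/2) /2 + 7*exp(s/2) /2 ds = (-s^2 + 3*s + 1)*exp(s/2) + C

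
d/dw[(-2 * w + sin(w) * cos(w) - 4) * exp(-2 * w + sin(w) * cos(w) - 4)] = (4*w*sin(w)^2 + 2*w - 2*sin(w)^3*cos(w) + 6*sin(w)^2 - sin(w)*cos(w) + 3)*exp(-2*w + sin(2*w)/2 - 4)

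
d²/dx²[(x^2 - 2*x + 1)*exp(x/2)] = x^2*exp(x/2)/4 + 3*x*exp(x/2)/2 + exp(x/2)/4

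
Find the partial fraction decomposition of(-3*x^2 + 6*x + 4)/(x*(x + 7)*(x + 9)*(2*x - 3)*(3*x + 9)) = 100/(28917*(2*x - 3)) - 293/(6804*(x + 9)) + 185/(2856*(x + 7)) - 41/(1944*(x + 3)) - 4/(1701*x)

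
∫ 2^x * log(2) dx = 2^x + C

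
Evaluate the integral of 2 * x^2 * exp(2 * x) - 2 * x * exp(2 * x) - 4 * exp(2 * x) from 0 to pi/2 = (-2 + (-1 + pi/2)^2)*exp(pi) + 1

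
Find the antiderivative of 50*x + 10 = 25*x^2 + 10*x + C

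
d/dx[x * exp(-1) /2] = exp(-1)/2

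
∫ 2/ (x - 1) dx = log(3*(x - 1)^2) + C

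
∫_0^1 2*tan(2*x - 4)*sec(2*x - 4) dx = sec(2) - sec(4)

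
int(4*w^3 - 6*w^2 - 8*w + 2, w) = w^4 - 2*w^3 - 4*w^2 + 2*w + C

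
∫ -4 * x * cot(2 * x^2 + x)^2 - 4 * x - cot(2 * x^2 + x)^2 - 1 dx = cot(x*(2*x + 1)) + C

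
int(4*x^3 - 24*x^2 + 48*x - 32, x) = x^4 - 8*x^3 + 24*x^2 - 32*x + C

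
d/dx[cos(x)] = -sin(x)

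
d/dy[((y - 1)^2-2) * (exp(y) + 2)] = y^2*exp(y) + 4*y - 3*exp(y) - 4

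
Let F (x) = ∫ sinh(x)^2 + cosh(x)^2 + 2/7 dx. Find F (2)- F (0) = 4/7 + sinh(4)/2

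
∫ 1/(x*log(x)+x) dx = log(log(x) + 1) + C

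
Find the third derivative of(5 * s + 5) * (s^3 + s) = 120*s + 30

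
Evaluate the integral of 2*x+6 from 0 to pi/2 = -9 + (pi/2 + 3)^2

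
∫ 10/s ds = 10*log(s) + C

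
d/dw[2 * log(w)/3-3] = 2/(3*w)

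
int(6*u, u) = 3*u^2 + C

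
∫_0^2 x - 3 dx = -4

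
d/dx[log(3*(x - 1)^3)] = 3/(x - 1)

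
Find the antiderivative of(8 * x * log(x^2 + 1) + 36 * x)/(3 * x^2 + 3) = 2*(log(x^2 + 1) + 9)*log(x^2 + 1)/3 + C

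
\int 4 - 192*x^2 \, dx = -64*x^3 + 4*x + C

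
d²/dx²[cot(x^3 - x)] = 18*x^4*cos(x^3 - x)/sin(x^3 - x)^3 - 12*x^2*cos(x^3 - x)/sin(x^3 - x)^3 - 6*x/sin(x^3 - x)^2 + 2*cos(x^3 - x)/sin(x^3 - x)^3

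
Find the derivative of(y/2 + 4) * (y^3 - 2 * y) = 2*y^3 + 12*y^2 - 2*y - 8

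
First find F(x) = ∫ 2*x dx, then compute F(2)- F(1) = 3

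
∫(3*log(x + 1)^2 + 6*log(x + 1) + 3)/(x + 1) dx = (log(x + 1) + 1)^3 + C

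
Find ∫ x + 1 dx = x^2/2 + x + C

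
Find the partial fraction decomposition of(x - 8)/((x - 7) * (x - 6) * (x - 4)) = -2/(3*(x - 4)) + 1/(x - 6) - 1/(3*(x - 7))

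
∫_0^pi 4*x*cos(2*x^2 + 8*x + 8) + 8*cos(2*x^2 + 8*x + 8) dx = -sin(8) + sin(2*(2 + pi)^2)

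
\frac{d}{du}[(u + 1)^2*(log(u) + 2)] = (2*u^2*log(u) + 5*u^2 + 2*u*log(u) + 6*u + 1)/u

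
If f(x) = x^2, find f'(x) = 2*x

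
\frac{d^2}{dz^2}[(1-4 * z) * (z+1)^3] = -48*z^2 - 66*z - 18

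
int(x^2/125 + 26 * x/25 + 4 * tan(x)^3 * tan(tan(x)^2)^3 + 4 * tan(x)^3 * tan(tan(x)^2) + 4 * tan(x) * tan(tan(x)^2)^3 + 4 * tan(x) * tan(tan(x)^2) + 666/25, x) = x^3/375 + 13*x^2/25 + 666*x/25 + tan(tan(x)^2)^2 + C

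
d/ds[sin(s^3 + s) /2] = (3*s^2 + 1)*cos(s*(s^2 + 1))/2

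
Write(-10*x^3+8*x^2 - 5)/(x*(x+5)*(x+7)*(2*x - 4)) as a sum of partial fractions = -3817/(252*(x + 7)) + 289/(28*(x + 5)) - 53/(252*(x - 2)) + 1/(28*x)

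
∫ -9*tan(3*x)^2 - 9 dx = -3*tan(3*x) + C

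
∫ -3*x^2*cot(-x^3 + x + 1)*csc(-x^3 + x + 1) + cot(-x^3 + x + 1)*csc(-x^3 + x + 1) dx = -csc(-x^3 + x + 1) + C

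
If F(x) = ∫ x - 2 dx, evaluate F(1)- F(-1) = -4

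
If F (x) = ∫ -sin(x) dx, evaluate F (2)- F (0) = -1 + cos(2)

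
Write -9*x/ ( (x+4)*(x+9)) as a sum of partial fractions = -81/(5*(x + 9)) + 36/(5*(x + 4))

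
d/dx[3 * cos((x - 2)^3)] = -9*(x - 2)^2*sin(x^3 - 6*x^2 + 12*x - 8)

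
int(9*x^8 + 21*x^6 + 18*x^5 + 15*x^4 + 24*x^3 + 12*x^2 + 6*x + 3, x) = x^9 + 3*x^7 + 3*x^6 + 3*x^5 + 6*x^4 + 4*x^3 + 3*x^2 + 3*x + C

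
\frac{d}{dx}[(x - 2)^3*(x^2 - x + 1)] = 5*x^4 - 28*x^3 + 57*x^2 - 52*x + 20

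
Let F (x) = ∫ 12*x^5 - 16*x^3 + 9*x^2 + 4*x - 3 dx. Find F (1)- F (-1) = 0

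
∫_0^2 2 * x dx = 4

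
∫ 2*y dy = y^2 + C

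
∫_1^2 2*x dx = 3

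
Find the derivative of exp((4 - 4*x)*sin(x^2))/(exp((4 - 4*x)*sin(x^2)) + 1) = 4*(-2*x^2*cos(x^2) + 2*x*cos(x^2) - sin(x^2))*exp(4*x*sin(x^2))*exp(4*sin(x^2))/(exp(4*x*sin(x^2)) + exp(4*sin(x^2)))^2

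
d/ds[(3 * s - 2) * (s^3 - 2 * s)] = 12*s^3 - 6*s^2 - 12*s + 4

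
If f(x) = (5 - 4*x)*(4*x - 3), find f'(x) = 32 - 32*x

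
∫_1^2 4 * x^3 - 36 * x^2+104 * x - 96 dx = -9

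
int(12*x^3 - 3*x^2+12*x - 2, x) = 3*x^4 - x^3 + 6*x^2 - 2*x + C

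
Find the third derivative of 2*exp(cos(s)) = (sin(s)/2 + 3*sin(2*s) + sin(3*s)/2)*exp(cos(s))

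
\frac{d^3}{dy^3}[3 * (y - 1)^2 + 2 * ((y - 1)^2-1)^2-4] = 48*y - 48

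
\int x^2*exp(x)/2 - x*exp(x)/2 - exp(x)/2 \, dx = (x^2 - 3*x + 2)*exp(x)/2 + C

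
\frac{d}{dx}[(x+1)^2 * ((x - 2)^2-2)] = 4*x^3 - 6*x^2 - 10*x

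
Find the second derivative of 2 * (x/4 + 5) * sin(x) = -x*sin(x)/2 - 10*sin(x) + cos(x)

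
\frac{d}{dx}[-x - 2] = -1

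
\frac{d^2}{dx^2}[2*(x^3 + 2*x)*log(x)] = (12*x^2*log(x) + 10*x^2 + 4)/x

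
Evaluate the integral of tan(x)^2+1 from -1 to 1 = 2*tan(1)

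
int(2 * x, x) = x^2 + C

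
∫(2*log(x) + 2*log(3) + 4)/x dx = (log(3*x) + 2)^2 + C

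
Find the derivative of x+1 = 1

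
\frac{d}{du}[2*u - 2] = 2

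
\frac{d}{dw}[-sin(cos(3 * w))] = 3*sin(3*w)*cos(cos(3*w))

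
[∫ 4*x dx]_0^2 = 8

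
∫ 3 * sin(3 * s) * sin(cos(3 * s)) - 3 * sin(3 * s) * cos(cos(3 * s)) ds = sqrt(2)*sin(cos(3*s) + pi/4) + C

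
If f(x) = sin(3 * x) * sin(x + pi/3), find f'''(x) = -32*sin(4*x + pi/3) - 4*cos(2*x + pi/6)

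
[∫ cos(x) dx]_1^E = -sin(1) + sin(E)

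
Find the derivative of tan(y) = cos(y)^(-2)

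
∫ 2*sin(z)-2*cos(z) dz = -2*sqrt(2)*sin(z + pi/4) + C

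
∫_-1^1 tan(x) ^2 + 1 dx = 2*tan(1)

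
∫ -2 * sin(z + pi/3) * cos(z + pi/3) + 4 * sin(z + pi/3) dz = (cos(z + pi/3) - 2)^2 + C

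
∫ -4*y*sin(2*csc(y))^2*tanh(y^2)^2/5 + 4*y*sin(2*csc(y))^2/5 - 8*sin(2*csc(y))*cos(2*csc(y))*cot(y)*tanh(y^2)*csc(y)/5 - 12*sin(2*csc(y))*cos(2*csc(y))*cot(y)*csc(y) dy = (2*tanh(y^2)/5 + 3)*sin(2*csc(y))^2 + C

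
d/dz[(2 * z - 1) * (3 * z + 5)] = 12*z + 7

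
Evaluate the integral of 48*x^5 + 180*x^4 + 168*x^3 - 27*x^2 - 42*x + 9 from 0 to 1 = 65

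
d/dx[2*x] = 2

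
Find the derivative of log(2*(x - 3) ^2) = 2/(x - 3)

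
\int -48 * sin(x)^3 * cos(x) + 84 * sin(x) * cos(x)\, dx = 6*(cos(2*x) + 6)*sin(x)^2 + C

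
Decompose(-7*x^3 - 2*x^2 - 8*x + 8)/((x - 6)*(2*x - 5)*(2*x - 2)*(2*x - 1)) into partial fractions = -21/(176*(2*x - 1)) + 51/(16*(2*x - 5)) - 3/(10*(x - 1)) - 116/(55*(x - 6))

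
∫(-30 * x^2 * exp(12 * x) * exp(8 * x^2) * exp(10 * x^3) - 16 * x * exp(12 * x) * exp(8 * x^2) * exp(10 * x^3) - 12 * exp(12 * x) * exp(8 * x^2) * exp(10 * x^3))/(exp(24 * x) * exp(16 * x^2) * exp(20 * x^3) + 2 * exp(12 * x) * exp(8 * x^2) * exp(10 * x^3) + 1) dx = 1/(exp(2*x*(5*x^2 + 4*x + 6)) + 1) + C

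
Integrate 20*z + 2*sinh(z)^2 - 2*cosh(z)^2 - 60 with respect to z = 10*z^2 - 62*z + C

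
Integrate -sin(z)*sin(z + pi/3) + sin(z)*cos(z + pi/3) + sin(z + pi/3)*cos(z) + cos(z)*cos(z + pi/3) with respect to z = (sin(z) + cos(z))*sin(z + pi/3) + C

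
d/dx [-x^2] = -2*x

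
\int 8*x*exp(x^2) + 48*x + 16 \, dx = 24*x^2 + 16*x + 4*exp(x^2) + C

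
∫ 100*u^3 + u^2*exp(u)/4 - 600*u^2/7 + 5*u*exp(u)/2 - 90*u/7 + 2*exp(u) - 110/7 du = u*(u + 8)*exp(u)/4 - (-5*u^2 + 5*u + 6)*(35*u^2 - 5*u + 28)/7 + C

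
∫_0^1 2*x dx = 1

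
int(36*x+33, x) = 18*x^2 + 33*x + C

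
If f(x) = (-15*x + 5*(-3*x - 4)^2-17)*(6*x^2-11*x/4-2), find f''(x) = 3240*x^2 + 6075*x/2 - 3/2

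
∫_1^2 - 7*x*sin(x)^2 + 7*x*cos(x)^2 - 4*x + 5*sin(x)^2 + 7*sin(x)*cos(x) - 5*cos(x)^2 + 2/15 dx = -88/15 + 9*sin(4)/2 - sin(2)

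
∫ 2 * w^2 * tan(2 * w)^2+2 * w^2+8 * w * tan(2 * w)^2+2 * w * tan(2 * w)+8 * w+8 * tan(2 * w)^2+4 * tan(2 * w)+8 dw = (w + 2)^2*tan(2*w) + C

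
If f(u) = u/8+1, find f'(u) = 1/8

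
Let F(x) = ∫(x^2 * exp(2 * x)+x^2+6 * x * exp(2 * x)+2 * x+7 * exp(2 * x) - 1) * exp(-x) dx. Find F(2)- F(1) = -8*E - 15*exp(-2) + 8*exp(-1) + 15*exp(2)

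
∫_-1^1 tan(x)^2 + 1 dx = 2*tan(1)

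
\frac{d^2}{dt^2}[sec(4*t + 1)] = 32*tan(4*t + 1)^2*sec(4*t + 1) + 16*sec(4*t + 1)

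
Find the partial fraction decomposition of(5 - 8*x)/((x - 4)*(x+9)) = -77/(13*(x + 9)) - 27/(13*(x - 4))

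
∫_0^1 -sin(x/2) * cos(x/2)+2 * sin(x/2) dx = -1 + (-2 + cos(1/2))^2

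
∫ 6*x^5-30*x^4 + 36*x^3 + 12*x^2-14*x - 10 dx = x^6 - 6*x^5 + 9*x^4 + 4*x^3 - 7*x^2 - 10*x + C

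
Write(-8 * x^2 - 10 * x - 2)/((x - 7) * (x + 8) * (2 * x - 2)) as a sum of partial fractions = -217/(135*(x + 8)) + 5/(27*(x - 1)) - 116/(45*(x - 7))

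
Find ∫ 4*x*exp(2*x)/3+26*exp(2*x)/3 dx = 2*(x + 6)*exp(2*x)/3 + C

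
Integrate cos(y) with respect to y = sin(y) + C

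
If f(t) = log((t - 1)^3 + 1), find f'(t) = (3*t^2 - 6*t + 3)/(t^3 - 3*t^2 + 3*t)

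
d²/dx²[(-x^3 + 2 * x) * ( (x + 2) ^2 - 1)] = -20*x^3 - 48*x^2 - 6*x + 16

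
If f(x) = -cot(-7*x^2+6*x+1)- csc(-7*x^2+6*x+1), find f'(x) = -14*x*cot(-7*x^2 + 6*x + 1)^2 - 14*x*cot(-7*x^2 + 6*x + 1)*csc(-7*x^2 + 6*x + 1) - 14*x + 6*cot(-7*x^2 + 6*x + 1)^2 + 6*cot(-7*x^2 + 6*x + 1)*csc(-7*x^2 + 6*x + 1) + 6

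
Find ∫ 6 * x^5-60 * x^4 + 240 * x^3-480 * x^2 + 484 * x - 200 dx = x^6 - 12*x^5 + 60*x^4 - 160*x^3 + 242*x^2 - 200*x + C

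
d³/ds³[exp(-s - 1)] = -exp(-s - 1)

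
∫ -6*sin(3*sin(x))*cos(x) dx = 2*cos(3*sin(x)) + C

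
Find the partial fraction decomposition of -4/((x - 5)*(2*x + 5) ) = 8/(15*(2*x + 5)) - 4/(15*(x - 5))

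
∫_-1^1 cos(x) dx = 2*sin(1)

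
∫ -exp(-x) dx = exp(-x) + C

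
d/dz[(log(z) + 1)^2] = (2*log(z) + 2)/z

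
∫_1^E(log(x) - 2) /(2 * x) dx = -3/4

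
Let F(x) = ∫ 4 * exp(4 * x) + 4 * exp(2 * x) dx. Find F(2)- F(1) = -(1 + exp(2))^2 + (1 + exp(4))^2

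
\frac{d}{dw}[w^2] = 2*w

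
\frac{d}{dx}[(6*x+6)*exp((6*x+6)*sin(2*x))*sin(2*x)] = 6*(6*x^2*sin(4*x) + 12*x*sin(4*x) + 2*x*cos(2*x) - 3*x*cos(4*x) + 3*x + sin(2*x) + 6*sin(4*x) + 2*cos(2*x) - 3*cos(4*x) + 3)*exp(6*x*sin(2*x))*exp(6*sin(2*x))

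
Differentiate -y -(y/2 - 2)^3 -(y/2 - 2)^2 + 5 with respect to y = -3*y^2/8 + 5*y/2 - 5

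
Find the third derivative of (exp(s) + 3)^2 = 8*exp(2*s) + 6*exp(s)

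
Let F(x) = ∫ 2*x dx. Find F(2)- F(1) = 3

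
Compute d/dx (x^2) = 2*x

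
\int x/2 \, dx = x^2/4 + C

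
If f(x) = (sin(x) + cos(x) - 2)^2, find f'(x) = 2*cos(2*x) - 4*sqrt(2)*cos(x + pi/4)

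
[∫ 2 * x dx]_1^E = -1 + exp(2)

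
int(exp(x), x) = exp(x) + C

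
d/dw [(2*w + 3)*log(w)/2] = (2*w*log(w) + 2*w + 3)/(2*w)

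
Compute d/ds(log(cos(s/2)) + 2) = -tan(s/2)/2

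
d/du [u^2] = 2*u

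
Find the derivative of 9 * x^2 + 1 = 18*x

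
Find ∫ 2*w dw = w^2 + C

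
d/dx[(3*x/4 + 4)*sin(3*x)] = 9*x*cos(3*x)/4 + 3*sin(3*x)/4 + 12*cos(3*x)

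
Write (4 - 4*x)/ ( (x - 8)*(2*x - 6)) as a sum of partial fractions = 4/(5*(x - 3)) - 14/(5*(x - 8))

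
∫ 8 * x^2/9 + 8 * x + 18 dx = 8*x^3/27 + 4*x^2 + 18*x + C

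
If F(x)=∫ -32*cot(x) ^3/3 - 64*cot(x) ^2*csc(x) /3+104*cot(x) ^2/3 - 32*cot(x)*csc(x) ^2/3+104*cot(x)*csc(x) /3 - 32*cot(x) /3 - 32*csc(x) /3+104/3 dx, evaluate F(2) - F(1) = 8*(-2/sin(1) - 2/sin(2) - 2*sin(3)/(sin(1)*sin(2)) + 13)/(3*sin(1))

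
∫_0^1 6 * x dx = 3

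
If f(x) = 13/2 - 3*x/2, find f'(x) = -3/2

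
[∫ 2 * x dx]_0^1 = 1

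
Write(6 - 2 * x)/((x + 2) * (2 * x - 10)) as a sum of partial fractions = -5/(7*(x + 2)) - 2/(7*(x - 5))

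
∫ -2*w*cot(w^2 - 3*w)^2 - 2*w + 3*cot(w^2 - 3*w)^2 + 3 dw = cot(w*(w - 3)) + C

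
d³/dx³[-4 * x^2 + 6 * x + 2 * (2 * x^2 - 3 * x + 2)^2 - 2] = 192*x - 144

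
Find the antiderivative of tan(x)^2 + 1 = tan(x) + C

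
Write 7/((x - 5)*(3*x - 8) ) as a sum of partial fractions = -3/(3*x - 8) + 1/(x - 5)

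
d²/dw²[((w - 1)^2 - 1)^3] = 30*w^4 - 120*w^3 + 144*w^2 - 48*w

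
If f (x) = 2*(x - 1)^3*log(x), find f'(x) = (6*x^3*log(x) + 2*x^3 - 12*x^2*log(x) - 6*x^2 + 6*x*log(x) + 6*x - 2)/x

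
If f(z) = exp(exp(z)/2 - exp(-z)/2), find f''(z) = (exp(exp(z)/2 - exp(-z)/2) - 2*exp(z + exp(z)/2 - exp(-z)/2) + 2*exp(2*z + exp(z)/2 - exp(-z)/2) + 2*exp(3*z + exp(z)/2 - exp(-z)/2) + exp(4*z + exp(z)/2 - exp(-z)/2))*exp(-2*z)/4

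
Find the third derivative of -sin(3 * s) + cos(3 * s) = 27*sin(3*s) + 27*cos(3*s)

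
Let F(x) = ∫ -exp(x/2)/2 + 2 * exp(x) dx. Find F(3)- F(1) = -2*E - exp(3/2) + exp(1/2) + 2*exp(3)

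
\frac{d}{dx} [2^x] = 2^x*log(2)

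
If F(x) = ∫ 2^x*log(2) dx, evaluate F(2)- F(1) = 2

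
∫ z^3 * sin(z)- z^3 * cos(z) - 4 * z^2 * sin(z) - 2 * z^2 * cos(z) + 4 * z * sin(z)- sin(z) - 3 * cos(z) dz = -sqrt(2)*(z^3 - z^2 + 2*z + 1)*sin(z + pi/4) + C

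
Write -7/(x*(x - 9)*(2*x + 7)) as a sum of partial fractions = -4/(25*(2*x + 7)) - 7/(225*(x - 9)) + 1/(9*x)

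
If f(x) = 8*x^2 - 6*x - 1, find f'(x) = 16*x - 6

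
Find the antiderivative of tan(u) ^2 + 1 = tan(u) + C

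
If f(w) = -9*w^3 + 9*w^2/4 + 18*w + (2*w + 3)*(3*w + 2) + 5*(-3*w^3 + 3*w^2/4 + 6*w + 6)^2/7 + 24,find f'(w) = 270*w^5/7 - 225*w^4/14 - 405*w^3/4 - 594*w^2/7 + 1131*w/14 + 577/7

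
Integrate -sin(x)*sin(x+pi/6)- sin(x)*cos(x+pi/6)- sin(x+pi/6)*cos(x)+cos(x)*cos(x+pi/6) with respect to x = (sin(x) + cos(x))*cos(x + pi/6) + C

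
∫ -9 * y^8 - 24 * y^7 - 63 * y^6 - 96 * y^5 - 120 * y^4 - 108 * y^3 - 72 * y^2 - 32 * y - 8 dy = -y^9 - 3*y^8 - 9*y^7 - 16*y^6 - 24*y^5 - 27*y^4 - 24*y^3 - 16*y^2 - 8*y + C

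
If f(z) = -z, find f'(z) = -1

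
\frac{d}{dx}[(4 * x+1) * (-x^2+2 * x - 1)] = -12*x^2 + 14*x - 2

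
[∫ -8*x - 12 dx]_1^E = -12*E - 4*exp(2) + 16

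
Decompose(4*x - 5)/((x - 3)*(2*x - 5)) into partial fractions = -10/(2*x - 5) + 7/(x - 3)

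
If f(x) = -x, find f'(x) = -1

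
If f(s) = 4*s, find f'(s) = 4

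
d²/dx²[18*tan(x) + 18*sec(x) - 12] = 36*sin(x)/cos(x)^3 - 18/cos(x) + 36/cos(x)^3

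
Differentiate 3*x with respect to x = 3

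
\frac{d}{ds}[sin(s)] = cos(s)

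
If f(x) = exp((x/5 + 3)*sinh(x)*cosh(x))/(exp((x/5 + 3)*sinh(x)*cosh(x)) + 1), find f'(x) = (x*cosh(2*x) + sinh(2*x)/2 + 15*cosh(2*x))*exp(x*sinh(2*x)/10)*exp(3*sinh(2*x)/2)/(5*(exp(x*sinh(2*x)/10)*exp(3*sinh(2*x)/2) + 1)^2)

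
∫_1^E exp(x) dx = -E + exp(E)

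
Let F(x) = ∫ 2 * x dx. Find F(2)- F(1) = 3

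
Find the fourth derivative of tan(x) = 24*tan(x)^5 + 40*tan(x)^3 + 16*tan(x)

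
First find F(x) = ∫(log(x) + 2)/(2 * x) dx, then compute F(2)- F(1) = -1 + (log(2)/2 + 1)^2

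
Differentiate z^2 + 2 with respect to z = 2*z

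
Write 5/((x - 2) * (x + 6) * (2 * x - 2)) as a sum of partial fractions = 5/(112*(x + 6)) - 5/(14*(x - 1)) + 5/(16*(x - 2))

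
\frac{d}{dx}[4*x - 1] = 4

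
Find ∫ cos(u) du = sin(u) + C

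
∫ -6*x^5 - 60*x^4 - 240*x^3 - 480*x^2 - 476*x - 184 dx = -x^6 - 12*x^5 - 60*x^4 - 160*x^3 - 238*x^2 - 184*x + C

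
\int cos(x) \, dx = sin(x) + C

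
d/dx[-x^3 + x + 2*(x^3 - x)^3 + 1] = 18*x^8 - 42*x^6 + 30*x^4 - 9*x^2 + 1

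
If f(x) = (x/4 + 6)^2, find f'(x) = x/8 + 3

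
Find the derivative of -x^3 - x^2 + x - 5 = -3*x^2 - 2*x + 1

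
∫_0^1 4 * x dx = 2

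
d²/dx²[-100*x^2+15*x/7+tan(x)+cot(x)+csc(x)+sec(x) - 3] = 2*tan(x)^3 + 2*tan(x)^2*sec(x) + 2*tan(x) + 2*cot(x)^3 + 2*cot(x)^2*csc(x) + 2*cot(x) + csc(x) + sec(x) - 200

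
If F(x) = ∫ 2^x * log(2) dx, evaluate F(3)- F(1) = 6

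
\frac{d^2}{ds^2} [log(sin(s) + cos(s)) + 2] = -2/(sin(2*s) + 1)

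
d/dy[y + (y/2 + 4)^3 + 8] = 3*y^2/8 + 6*y + 25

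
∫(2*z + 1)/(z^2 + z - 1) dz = log(-z^2 - z + 1) + C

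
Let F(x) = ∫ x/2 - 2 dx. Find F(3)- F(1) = -2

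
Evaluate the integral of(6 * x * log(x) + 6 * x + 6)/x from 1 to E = 6 + 6*E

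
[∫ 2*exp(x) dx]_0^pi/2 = -2 + 2*exp(pi/2)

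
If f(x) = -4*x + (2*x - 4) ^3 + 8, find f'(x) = 24*x^2 - 96*x + 92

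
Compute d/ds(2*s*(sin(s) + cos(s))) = 2*sqrt(2)*(s*cos(s + pi/4) + sin(s + pi/4))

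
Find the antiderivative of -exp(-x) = exp(-x) + C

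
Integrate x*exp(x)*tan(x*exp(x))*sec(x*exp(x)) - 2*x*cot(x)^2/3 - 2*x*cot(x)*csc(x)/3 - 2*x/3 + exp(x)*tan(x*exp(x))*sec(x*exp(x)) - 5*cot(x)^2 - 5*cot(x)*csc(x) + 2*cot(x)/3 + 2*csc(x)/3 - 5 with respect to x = (2*x/3 + 5)*(cot(x) + csc(x)) + sec(x*exp(x)) + C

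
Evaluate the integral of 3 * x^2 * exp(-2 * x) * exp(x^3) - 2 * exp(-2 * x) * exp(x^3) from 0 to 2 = -1 + exp(4)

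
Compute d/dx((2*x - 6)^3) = 24*x^2 - 144*x + 216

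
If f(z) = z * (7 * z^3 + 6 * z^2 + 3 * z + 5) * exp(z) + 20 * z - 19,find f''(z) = 7*z^4*exp(z) + 62*z^3*exp(z) + 123*z^2*exp(z) + 53*z*exp(z) + 16*exp(z)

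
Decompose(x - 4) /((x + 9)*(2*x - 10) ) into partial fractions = 13/(28*(x + 9)) + 1/(28*(x - 5))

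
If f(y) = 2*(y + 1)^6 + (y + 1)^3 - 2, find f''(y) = 60*y^4 + 240*y^3 + 360*y^2 + 246*y + 66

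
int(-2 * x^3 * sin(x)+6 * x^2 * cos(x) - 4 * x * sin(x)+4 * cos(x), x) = 2*x*(x^2 + 2)*cos(x) + C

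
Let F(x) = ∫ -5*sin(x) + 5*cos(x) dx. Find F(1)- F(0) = -5 + 5*cos(1) + 5*sin(1)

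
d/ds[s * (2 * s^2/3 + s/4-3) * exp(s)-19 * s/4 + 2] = 2*s^3*exp(s)/3 + 9*s^2*exp(s)/4 - 5*s*exp(s)/2 - 3*exp(s) - 19/4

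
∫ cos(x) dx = sin(x) + C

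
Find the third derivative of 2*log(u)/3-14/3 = 4/(3*u^3)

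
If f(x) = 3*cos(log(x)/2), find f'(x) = -3*sin(log(x)/2)/(2*x)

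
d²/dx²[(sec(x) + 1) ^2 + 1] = 6*tan(x)^4 + 8*tan(x)^2 + 2 - 2/cos(x) + 4/cos(x)^3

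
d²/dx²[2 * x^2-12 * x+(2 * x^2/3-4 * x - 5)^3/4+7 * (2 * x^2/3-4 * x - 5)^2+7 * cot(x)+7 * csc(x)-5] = 20*x^4/9 - 80*x^3/3 + 340*x^2/3 - 200*x + 119/3 - 7/sin(x) + 14*cos(x)/sin(x)^3 + 14/sin(x)^3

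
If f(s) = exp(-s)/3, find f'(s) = -exp(-s)/3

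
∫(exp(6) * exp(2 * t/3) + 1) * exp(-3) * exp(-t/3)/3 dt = 2*sinh(t/3 + 3) + C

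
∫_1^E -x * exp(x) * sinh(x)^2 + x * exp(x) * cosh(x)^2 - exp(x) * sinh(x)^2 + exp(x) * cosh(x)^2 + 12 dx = -12 + 11*E + exp(1 + E)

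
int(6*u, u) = 3*u^2 + C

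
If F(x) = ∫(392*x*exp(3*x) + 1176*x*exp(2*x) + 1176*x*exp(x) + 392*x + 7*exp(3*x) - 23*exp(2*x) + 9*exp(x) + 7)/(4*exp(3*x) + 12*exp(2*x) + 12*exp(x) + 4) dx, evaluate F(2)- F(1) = -4*exp(4)/(1 + exp(2))^2 - 3*exp(2)/(1 + exp(2)) + 4*exp(2)/(1 + E)^2 + 3*E/(1 + E) + 595/4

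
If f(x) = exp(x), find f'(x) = exp(x)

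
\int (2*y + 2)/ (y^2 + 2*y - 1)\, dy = log(2*(y + 1)^2 - 4) + C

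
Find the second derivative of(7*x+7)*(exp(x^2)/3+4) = 28*x^3*exp(x^2)/3 + 28*x^2*exp(x^2)/3 + 14*x*exp(x^2) + 14*exp(x^2)/3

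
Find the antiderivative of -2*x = -x^2 + C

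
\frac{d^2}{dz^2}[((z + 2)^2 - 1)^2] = 12*z^2 + 48*z + 44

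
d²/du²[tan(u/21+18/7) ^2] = 2*tan(u/21 + 18/7)^4/147 + 8*tan(u/21 + 18/7)^2/441 + 2/441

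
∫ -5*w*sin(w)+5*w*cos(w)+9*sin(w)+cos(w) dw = sqrt(2)*(5*w - 4)*sin(w + pi/4) + C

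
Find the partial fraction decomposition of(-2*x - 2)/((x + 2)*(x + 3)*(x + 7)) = 3/(5*(x + 7)) - 1/(x + 3) + 2/(5*(x + 2))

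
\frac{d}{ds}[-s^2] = -2*s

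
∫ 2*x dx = x^2 + C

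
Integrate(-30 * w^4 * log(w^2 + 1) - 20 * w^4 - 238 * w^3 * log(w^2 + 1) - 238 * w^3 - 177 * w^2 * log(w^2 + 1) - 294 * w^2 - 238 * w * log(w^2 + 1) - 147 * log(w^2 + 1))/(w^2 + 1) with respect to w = -w*(2*w + 21)*(5*w + 7)*log(w^2 + 1) + C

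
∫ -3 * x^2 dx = -x^3 + C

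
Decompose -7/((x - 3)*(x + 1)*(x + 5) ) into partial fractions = -7/(32*(x + 5)) + 7/(16*(x + 1)) - 7/(32*(x - 3))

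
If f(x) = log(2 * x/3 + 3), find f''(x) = -4/(4*x^2 + 36*x + 81)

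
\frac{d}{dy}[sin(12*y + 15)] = 12*cos(12*y + 15)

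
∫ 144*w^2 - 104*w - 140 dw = 48*w^3 - 52*w^2 - 140*w + C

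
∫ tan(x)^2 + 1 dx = tan(x) + C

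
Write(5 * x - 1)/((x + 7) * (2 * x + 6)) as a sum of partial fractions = 9/(2*(x + 7)) - 2/(x + 3)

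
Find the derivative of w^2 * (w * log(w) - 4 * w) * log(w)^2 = 3*w^2*log(w)^3 - 9*w^2*log(w)^2 - 8*w^2*log(w)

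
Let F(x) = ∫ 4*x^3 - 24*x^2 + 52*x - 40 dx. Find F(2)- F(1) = -3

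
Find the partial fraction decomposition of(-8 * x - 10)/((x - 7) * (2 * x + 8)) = -1/(x + 4) - 3/(x - 7)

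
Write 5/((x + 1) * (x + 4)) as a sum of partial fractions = -5/(3*(x + 4)) + 5/(3*(x + 1))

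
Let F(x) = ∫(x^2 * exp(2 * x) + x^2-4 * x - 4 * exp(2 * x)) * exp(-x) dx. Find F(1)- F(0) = -3*E + 3*exp(-1)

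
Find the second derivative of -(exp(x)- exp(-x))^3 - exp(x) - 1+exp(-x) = (-9*exp(6*x) + 2*exp(4*x) - 2*exp(2*x) + 9)*exp(-3*x)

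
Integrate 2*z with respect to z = z^2 + C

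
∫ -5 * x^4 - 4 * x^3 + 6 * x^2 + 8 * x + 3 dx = -x^5 - x^4 + 2*x^3 + 4*x^2 + 3*x + C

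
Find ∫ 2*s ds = s^2 + C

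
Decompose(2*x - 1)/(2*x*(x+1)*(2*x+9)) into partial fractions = -20/(63*(2*x + 9)) + 3/(14*(x + 1)) - 1/(18*x)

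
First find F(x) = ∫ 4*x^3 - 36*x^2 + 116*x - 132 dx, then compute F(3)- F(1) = -32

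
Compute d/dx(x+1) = 1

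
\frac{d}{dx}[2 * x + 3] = 2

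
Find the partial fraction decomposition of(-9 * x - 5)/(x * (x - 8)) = -77/(8*(x - 8)) + 5/(8*x)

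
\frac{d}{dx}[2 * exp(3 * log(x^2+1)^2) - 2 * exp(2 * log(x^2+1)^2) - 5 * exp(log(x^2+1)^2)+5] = (24*x*exp(3*log(x^2 + 1)^2)*log(x^2 + 1) - 16*x*exp(2*log(x^2 + 1)^2)*log(x^2 + 1) - 20*x*exp(log(x^2 + 1)^2)*log(x^2 + 1))/(x^2 + 1)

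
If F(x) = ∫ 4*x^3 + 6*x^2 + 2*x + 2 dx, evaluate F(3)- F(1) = 144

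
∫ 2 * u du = u^2 + C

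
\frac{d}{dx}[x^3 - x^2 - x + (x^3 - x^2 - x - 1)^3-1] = 9*x^8 - 24*x^7 + 12*x^5 + 30*x^4 - 9*x^2 - 14*x - 4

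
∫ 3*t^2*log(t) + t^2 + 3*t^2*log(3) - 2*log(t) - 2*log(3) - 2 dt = t*(t^2 - 2)*log(3*t) + C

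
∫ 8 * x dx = 4*x^2 + C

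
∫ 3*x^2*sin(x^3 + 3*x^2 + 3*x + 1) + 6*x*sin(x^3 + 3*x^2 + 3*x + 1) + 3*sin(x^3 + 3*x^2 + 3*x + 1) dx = -cos((x + 1)^3) + C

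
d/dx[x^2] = 2*x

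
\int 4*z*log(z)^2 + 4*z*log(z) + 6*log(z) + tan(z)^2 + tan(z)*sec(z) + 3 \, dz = 2*z^2*log(z)^2 + 6*z*log(z) - 4*z + tan(z) + sec(z) + C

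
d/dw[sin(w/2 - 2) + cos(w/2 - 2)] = sqrt(2)*cos(w/2 - 2 + pi/4)/2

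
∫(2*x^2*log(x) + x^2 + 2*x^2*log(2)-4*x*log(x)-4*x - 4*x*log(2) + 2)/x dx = ((x - 2)^2 - 2)*log(2*x) + C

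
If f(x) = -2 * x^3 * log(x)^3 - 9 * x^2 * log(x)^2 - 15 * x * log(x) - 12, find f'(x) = -6*x^2*log(x)^3 - 6*x^2*log(x)^2 - 18*x*log(x)^2 - 18*x*log(x) - 15*log(x) - 15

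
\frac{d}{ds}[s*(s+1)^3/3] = 4*s^3/3 + 3*s^2 + 2*s + 1/3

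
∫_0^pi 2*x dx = pi^2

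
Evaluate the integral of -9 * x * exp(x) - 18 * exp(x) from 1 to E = 3*(-3*E - 3)*exp(E) + 18*E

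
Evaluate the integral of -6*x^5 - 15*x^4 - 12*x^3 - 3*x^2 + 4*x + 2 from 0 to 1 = -4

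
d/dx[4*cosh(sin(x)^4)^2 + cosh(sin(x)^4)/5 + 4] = 4*(8*cosh(sin(x)^4) + 1/5)*sin(x)^3*cos(x)*sinh(sin(x)^4)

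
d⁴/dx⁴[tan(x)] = 24*tan(x)^5 + 40*tan(x)^3 + 16*tan(x)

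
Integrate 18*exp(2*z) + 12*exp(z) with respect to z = (3*exp(z) + 2)^2 + C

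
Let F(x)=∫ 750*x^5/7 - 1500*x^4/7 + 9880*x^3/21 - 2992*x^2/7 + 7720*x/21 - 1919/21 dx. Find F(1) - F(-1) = -3874/7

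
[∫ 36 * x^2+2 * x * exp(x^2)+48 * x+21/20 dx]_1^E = -741/20 + E/20 + 24*exp(2) + 12*exp(3) + exp(exp(2))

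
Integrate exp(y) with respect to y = exp(y) + C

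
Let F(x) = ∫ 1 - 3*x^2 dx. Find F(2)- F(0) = -6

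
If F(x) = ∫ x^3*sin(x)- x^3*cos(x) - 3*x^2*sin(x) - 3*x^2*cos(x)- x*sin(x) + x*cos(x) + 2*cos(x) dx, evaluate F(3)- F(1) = -23*sin(3) - sin(1) - cos(1) - 23*cos(3)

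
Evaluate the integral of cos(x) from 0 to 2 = sin(2)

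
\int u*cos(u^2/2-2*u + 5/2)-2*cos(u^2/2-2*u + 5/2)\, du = sin((u - 2)^2/2 + 1/2) + C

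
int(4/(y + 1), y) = 4*log(y + 1) + C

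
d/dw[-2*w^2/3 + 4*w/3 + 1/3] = 4/3 - 4*w/3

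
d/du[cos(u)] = -sin(u)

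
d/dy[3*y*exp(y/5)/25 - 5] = 3*y*exp(y/5)/125 + 3*exp(y/5)/25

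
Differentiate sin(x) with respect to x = cos(x)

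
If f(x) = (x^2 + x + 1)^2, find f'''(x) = 24*x + 12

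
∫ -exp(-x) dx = exp(-x) + C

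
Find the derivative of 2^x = 2^x*log(2)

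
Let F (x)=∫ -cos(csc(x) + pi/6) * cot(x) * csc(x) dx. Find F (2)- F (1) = -sin(pi/6 + csc(1)) + sin(pi/6 + csc(2))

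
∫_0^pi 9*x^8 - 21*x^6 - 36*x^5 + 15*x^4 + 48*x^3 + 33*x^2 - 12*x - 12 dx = 8 + (-pi - 2 + pi^3)^3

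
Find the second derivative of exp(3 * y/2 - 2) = 9*exp(3*y/2 - 2)/4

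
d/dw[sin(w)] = cos(w)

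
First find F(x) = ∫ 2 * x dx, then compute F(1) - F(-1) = 0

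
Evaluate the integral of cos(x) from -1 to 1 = 2*sin(1)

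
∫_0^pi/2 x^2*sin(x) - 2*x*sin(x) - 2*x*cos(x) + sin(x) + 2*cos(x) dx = 1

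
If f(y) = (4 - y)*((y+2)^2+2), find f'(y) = 10 - 3*y^2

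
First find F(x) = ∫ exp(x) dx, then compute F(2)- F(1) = -E + exp(2)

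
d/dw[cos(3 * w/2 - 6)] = -3*sin(3*w/2 - 6)/2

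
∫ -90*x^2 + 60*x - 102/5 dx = -30*x^3 + 30*x^2 - 102*x/5 + C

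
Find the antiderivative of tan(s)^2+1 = tan(s) + C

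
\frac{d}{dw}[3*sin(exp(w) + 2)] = 3*exp(w)*cos(exp(w) + 2)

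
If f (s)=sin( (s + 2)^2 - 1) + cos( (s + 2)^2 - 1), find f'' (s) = -4*sqrt(2)*s^2*sin(s^2 + 4*s + pi/4 + 3) - 16*sqrt(2)*s*sin(s^2 + 4*s + pi/4 + 3) - 18*sin(s^2 + 4*s + 3) - 14*cos(s^2 + 4*s + 3)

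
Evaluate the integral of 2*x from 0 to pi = pi^2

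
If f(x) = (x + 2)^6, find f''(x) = 30*x^4 + 240*x^3 + 720*x^2 + 960*x + 480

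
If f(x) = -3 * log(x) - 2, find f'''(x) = -6/x^3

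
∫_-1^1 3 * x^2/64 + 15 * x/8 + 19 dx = 1217/32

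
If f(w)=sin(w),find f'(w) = cos(w)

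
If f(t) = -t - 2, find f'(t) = -1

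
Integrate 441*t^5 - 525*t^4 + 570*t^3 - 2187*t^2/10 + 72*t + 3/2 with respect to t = 147*t^6/2 - 105*t^5 + 285*t^4/2 - 729*t^3/10 + 36*t^2 + 3*t/2 + C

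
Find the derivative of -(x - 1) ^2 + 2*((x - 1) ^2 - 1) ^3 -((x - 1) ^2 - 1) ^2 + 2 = 12*x^5 - 60*x^4 + 92*x^3 - 36*x^2 - 10*x + 2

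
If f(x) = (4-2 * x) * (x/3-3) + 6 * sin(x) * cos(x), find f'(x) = -4*x/3 - 12*sin(x)^2 + 40/3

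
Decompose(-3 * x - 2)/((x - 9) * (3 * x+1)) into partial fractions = 3/(28*(3*x + 1)) - 29/(28*(x - 9))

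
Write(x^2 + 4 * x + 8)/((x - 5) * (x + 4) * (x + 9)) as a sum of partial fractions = 53/(70*(x + 9)) - 8/(45*(x + 4)) + 53/(126*(x - 5))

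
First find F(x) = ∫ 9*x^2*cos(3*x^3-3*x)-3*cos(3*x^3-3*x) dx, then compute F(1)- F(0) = 0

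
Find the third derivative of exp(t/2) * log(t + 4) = (t^3*exp(t/2)*log(t + 4) + 12*t^2*exp(t/2)*log(t + 4) + 6*t^2*exp(t/2) + 48*t*exp(t/2)*log(t + 4) + 36*t*exp(t/2) + 64*exp(t/2)*log(t + 4) + 64*exp(t/2))/(8*t^3 + 96*t^2 + 384*t + 512)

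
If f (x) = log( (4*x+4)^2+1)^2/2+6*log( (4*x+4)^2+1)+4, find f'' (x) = (-512*x^2*log(16*x^2 + 32*x + 17) - 2048*x^2 - 1024*x*log(16*x^2 + 32*x + 17) - 4096*x - 480*log(16*x^2 + 32*x + 17) - 1856)/(256*x^4 + 1024*x^3 + 1568*x^2 + 1088*x + 289)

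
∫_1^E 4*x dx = -2 + 2*exp(2)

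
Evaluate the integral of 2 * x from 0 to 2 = 4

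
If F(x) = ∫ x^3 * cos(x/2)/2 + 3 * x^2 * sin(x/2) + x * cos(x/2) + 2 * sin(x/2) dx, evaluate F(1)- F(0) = 3*sin(1/2)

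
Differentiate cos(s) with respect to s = -sin(s)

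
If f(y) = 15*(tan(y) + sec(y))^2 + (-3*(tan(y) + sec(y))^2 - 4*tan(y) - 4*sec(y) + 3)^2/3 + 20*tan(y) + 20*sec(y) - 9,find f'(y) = 2*(sin(y) + 1)^2*(-3*sin(y)^2/cos(y)^2 + 6*sin(y)/cos(y) + 12*sin(y)/cos(y)^2 + 16/3 + 18/cos(y) + 15/cos(y)^2)/cos(y)^3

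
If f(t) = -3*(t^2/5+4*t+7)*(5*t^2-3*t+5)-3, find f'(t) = -12*t^3 - 873*t^2/5 - 144*t + 3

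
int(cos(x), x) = sin(x) + C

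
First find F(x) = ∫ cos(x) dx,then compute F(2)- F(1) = -sin(1) + sin(2)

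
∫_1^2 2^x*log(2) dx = 2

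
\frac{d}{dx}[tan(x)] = cos(x)^(-2)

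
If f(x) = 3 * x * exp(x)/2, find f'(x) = 3*x*exp(x)/2 + 3*exp(x)/2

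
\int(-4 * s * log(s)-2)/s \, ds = -2*(2*s + 1)*(log(s) - 1) + C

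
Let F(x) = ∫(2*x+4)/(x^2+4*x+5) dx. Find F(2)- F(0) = -log(10) + log(34)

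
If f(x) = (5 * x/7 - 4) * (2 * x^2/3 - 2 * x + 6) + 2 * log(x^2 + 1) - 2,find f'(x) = (30*x^4 - 172*x^3 + 288*x^2 - 88*x + 258)/(21*x^2 + 21)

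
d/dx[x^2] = 2*x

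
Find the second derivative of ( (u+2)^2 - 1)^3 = 30*u^4 + 240*u^3 + 684*u^2 + 816*u + 342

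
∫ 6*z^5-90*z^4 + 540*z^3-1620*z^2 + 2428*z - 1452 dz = z^6 - 18*z^5 + 135*z^4 - 540*z^3 + 1214*z^2 - 1452*z + C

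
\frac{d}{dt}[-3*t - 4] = -3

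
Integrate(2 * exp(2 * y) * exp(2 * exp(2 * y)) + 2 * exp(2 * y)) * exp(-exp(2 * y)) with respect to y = 2*sinh(exp(2*y)) + C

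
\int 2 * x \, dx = x^2 + C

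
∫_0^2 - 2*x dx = -4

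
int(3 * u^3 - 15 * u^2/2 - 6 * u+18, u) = 3*u^4/4 - 5*u^3/2 - 3*u^2 + 18*u + C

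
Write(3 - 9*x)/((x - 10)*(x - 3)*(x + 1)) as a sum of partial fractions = 3/(11*(x + 1)) + 6/(7*(x - 3)) - 87/(77*(x - 10))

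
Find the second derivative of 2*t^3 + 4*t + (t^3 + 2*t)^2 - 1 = 30*t^4 + 48*t^2 + 12*t + 8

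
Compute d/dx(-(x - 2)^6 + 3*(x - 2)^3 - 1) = -6*x^5 + 60*x^4 - 240*x^3 + 489*x^2 - 516*x + 228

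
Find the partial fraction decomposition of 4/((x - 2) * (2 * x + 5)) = -8/(9*(2*x + 5)) + 4/(9*(x - 2))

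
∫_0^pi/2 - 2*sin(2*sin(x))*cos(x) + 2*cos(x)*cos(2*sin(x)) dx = -1 + cos(2) + sin(2)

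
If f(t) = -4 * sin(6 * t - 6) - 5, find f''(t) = 144*sin(6*t - 6)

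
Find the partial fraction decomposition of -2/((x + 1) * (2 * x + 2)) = -1/(x + 1)^2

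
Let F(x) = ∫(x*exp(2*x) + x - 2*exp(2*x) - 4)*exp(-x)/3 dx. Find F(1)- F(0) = -2*E/3 + 2*exp(-1)/3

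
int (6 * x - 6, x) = 3*x^2 - 6*x + C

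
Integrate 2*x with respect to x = x^2 + C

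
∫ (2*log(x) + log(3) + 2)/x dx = (log(x) + 2)*log(3*x) + C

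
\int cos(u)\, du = sin(u) + C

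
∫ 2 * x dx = x^2 + C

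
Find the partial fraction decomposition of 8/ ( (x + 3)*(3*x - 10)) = 24/(19*(3*x - 10)) - 8/(19*(x + 3))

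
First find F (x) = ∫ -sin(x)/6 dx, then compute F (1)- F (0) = -1/6 + cos(1)/6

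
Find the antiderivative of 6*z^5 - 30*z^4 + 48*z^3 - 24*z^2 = z^6 - 6*z^5 + 12*z^4 - 8*z^3 + C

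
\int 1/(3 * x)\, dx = log(2*x)/3 + C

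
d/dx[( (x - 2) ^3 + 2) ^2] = 6*x^5 - 60*x^4 + 240*x^3 - 468*x^2 + 432*x - 144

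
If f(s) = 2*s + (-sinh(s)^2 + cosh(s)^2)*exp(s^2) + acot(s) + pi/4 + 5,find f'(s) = (2*s^3*exp(s^2) + 2*s^2 + 2*s*exp(s^2) + 1)/(s^2 + 1)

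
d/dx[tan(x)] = cos(x)^(-2)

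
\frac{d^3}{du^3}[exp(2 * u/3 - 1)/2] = 4*exp(2*u/3 - 1)/27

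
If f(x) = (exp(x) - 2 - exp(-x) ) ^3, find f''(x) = (9*exp(6*x) - 24*exp(5*x) + 9*exp(4*x) - 9*exp(2*x) - 24*exp(x) - 9)*exp(-3*x)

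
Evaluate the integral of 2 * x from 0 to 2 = 4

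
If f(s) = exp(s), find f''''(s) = exp(s)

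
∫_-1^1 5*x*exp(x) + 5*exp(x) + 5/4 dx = 5*exp(-1) + 5/2 + 5*E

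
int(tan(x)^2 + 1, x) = tan(x) + C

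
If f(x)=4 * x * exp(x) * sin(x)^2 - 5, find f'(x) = 2*(2*x*sin(2*x) - x*cos(2*x) + x - cos(2*x) + 1)*exp(x)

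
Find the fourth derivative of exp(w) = exp(w)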